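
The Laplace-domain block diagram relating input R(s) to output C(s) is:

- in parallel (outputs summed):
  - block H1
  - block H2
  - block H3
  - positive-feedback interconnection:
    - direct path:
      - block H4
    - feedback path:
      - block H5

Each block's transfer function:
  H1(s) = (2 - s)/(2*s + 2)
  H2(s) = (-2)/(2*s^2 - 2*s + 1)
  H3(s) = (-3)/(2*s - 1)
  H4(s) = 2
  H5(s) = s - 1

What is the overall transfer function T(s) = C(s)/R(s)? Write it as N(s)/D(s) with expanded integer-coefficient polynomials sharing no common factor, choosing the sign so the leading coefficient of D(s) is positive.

1. apply the feedback formula to H4, H5, giving (-2)/(2*s - 3)
2. sum the parallel branches H1, H2, H3, [H4/(1-H4*H5)]: this yields T(s), and no further normalization is needed

Answer: (-8*s^5 - 46*s^3 + 102*s^2 - 53*s + 16)/(16*s^5 - 32*s^4 + 4*s^3 + 24*s^2 - 22*s + 6)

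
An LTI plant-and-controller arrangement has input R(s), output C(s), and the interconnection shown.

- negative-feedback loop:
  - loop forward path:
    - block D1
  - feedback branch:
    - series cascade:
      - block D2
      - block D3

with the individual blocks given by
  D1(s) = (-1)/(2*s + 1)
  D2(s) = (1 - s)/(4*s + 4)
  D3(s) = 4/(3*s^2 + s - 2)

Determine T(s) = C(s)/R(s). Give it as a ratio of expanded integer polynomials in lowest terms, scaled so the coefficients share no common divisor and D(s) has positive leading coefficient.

First reduce the diagram to T(s).

Step 1: reduce the series chain D2, D3 -> (1 - s)/(3*s^3 + 4*s^2 - s - 2)
Step 2: feedback reduction of D1, (D2*D3) - this is the overall T(s), already in the required normalized form

Answer: (-3*s^3 - 4*s^2 + s + 2)/(6*s^4 + 11*s^3 + 2*s^2 - 4*s - 3)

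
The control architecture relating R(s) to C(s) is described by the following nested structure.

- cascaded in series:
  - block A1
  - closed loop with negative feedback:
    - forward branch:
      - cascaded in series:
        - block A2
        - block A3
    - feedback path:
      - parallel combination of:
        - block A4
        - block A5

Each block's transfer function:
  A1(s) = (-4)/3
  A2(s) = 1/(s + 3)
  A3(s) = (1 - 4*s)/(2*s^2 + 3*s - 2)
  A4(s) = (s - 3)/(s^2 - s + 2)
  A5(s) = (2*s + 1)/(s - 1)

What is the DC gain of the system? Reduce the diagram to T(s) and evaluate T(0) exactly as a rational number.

Step 1. series reduction of A2, A3 -> (1 - 4*s)/(2*s^3 + 9*s^2 + 7*s - 6)
Step 2. sum the parallel branches A4, A5 -> (2*s^3 - s + 5)/(s^3 - 2*s^2 + 3*s - 2)
Step 3. reduce the feedback loop with forward (A2*A3) and return (A4+A5) -> (-4*s^4 + 9*s^3 - 14*s^2 + 11*s - 2)/(2*s^6 + 5*s^5 - 13*s^4 + 5*s^3 + 19*s^2 - 53*s + 17)
Step 4. multiply A1, [(A2*A3)/(1+(A2*A3)*(A4+A5))] (series) -> (16*s^4 - 36*s^3 + 56*s^2 - 44*s + 8)/(6*s^6 + 15*s^5 - 39*s^4 + 15*s^3 + 57*s^2 - 159*s + 51)
DC gain: substitute s = 0 into T(s) from step 4: T(0) = 8/51.

Final answer: 8/51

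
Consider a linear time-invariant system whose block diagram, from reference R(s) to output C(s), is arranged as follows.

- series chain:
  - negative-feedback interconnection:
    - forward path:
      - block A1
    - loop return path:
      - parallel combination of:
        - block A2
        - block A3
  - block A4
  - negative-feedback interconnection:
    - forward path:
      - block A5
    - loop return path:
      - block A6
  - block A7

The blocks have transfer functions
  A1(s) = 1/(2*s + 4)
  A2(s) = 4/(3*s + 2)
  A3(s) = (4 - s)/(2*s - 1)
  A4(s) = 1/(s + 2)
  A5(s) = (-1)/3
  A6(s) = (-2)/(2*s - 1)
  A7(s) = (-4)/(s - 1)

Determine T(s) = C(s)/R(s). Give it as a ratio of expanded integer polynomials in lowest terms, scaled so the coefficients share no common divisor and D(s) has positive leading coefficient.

Step 1: add A2, A3 (parallel), giving (-3*s^2 + 18*s + 4)/(6*s^2 + s - 2)
Step 2: close the feedback loop around A1, (A2+A3), giving (6*s^2 + s - 2)/(12*s^3 + 23*s^2 + 18*s - 4)
Step 3: feedback reduction of A5, A6, giving (1 - 2*s)/(6*s - 1)
Step 4: multiply [A1/(1+A1*(A2+A3))], A4, [A5/(1+A5*A6)], A7 (series); the result is T(s) itself (integer coefficients, no common factor, positive leading denominator coefficient)

Therefore the answer is (48*s^3 - 16*s^2 - 20*s + 8)/(72*s^6 + 198*s^5 + 67*s^4 - 209*s^3 - 208*s^2 + 88*s - 8).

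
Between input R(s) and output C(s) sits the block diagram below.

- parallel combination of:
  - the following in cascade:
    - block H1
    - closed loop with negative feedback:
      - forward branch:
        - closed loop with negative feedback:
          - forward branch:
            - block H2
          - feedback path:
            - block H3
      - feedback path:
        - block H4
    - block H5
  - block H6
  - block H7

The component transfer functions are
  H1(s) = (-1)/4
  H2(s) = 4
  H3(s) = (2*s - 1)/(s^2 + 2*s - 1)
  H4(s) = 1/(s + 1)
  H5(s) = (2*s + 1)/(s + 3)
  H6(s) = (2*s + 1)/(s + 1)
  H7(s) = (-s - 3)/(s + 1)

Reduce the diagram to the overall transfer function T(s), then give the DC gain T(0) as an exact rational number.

[1] collapse the loop (H2 forward, H3 return): (4*s^2 + 8*s - 4)/(s^2 + 10*s - 5)
[2] feedback reduction of [H2/(1+H2*H3)], H4: (4*s^3 + 12*s^2 + 4*s - 4)/(s^3 + 15*s^2 + 13*s - 9)
[3] combine H1, [[H2/(1+H2*H3)]/(1+[H2/(1+H2*H3)]*H4)], H5 in series: (-2*s^4 - 7*s^3 - 5*s^2 + s + 1)/(s^4 + 18*s^3 + 58*s^2 + 30*s - 27)
[4] sum the parallel branches (H1*[[H2/(1+H2*H3)]/(1+[H2/(1+H2*H3)]*H4)]*H5), H6, H7: (-s^5 + 7*s^4 + 10*s^3 - 90*s^2 - 85*s + 55)/(s^5 + 19*s^4 + 76*s^3 + 88*s^2 + 3*s - 27)
Evaluating the step-4 result (the overall T(s)) at s = 0 gives T(0) = 55/(-27) = -55/27.

Hence the answer: -55/27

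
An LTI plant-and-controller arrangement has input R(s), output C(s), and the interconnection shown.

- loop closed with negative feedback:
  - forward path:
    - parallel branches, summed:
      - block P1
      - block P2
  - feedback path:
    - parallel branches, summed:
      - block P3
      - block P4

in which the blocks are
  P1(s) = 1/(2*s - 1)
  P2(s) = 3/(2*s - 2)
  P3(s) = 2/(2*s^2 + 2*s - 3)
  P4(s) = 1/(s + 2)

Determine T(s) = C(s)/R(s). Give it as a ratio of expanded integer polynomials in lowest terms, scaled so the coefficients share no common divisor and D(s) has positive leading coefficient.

Answer: (16*s^4 + 38*s^3 - 22*s^2 - 53*s + 30)/(8*s^5 + 12*s^4 - 12*s^3 + 4*s^2 + 26*s - 17)

Working:
Step 1 - parallel reduction of P1, P2: (8*s - 5)/(4*s^2 - 6*s + 2)
Step 2 - add P3, P4 (parallel): (2*s^2 + 4*s + 1)/(2*s^3 + 6*s^2 + s - 6)
Step 3 - collapse the loop ((P1+P2) forward, (P3+P4) return): this yields T(s), and no further normalization is needed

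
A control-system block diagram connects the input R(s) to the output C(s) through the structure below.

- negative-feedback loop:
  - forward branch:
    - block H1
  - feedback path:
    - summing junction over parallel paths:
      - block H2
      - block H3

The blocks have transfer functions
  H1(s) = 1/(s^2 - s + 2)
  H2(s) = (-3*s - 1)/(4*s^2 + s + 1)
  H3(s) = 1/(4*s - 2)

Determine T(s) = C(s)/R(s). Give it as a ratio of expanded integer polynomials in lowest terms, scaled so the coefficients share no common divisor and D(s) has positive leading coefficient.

Answer: (16*s^3 - 4*s^2 + 2*s - 2)/(16*s^5 - 20*s^4 + 38*s^3 - 20*s^2 + 9*s - 1)

Working:
[1] add H2, H3 (parallel); result (-8*s^2 + 3*s + 3)/(16*s^3 - 4*s^2 + 2*s - 2)
[2] reduce the feedback loop with forward H1 and return (H2+H3), which is the overall transfer function T(s) = C(s)/R(s) in lowest terms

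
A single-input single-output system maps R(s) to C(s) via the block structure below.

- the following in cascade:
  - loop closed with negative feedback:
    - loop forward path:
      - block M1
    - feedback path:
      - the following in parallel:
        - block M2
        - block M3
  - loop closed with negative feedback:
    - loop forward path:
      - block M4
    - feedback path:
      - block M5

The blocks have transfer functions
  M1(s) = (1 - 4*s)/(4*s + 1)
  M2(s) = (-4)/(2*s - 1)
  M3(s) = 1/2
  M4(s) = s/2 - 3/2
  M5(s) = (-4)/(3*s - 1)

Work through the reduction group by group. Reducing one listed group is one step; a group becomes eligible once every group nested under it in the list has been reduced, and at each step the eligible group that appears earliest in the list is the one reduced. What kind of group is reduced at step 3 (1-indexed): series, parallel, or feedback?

Step 1 - reduce the parallel group M2, M3
Step 2 - reduce the feedback loop with forward M1 and return (M2+M3)
Step 3 - reduce the feedback loop with forward M4 and return M5
Step 4 - cascade [M1/(1+M1*(M2+M3))], [M4/(1+M4*M5)]
So the answer for step 3 is feedback.

Therefore the answer is feedback.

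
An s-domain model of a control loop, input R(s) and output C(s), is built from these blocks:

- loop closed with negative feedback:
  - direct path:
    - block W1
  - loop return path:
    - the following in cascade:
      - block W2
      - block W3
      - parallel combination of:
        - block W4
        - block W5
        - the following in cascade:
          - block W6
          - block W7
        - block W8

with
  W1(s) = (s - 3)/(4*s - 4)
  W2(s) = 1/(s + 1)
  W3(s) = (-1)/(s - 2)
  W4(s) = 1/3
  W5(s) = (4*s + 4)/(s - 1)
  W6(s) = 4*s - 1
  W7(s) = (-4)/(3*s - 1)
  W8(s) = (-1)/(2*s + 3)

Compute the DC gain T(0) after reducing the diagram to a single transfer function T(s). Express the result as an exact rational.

First reduce the diagram to T(s).

[1] cascade W6, W7: (4 - 16*s)/(3*s - 1)
[2] add W4, W5, (W6*W7), W8 (parallel): (-18*s^3 + 124*s^2 + 206*s - 72)/(18*s^3 + 3*s^2 - 30*s + 9)
[3] multiply W2, W3, (W4+W5+(W6*W7)+W8) (series): (18*s^3 - 124*s^2 - 206*s + 72)/(18*s^5 - 15*s^4 - 69*s^3 + 33*s^2 + 51*s - 18)
[4] close the feedback loop around W1, (W2*W3*(W4+W5+(W6*W7)+W8)): (18*s^6 - 69*s^5 - 24*s^4 + 240*s^3 - 48*s^2 - 171*s + 54)/(72*s^6 - 132*s^5 - 198*s^4 + 230*s^3 + 238*s^2 + 414*s - 144)
Evaluating the step-4 result (the overall T(s)) at s = 0 gives T(0) = 54/(-144) = -3/8.

Answer: -3/8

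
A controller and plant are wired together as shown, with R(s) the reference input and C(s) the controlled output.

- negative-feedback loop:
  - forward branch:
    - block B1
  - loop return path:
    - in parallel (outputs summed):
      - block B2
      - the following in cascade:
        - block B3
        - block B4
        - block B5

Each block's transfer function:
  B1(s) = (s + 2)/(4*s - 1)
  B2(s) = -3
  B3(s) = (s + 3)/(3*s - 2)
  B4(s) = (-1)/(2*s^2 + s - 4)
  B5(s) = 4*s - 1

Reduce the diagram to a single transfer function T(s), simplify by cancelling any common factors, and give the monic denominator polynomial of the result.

1. multiply B3, B4, B5 (series) -> (-4*s^2 - 11*s + 3)/(6*s^3 - s^2 - 14*s + 8)
2. sum the parallel branches B2, (B3*B4*B5) -> (-18*s^3 - s^2 + 31*s - 21)/(6*s^3 - s^2 - 14*s + 8)
3. close the feedback loop around B1, (B2+(B3*B4*B5)) -> (6*s^4 + 11*s^3 - 16*s^2 - 20*s + 16)/(6*s^4 - 47*s^3 - 26*s^2 + 87*s - 50)
T(s) is the step-3 result (common factors already cancelled). Leading coefficient of the denominator: 6. Divide through by 6 for the monic polynomial.

Therefore the answer is s^4 - 47*s^3/6 - 13*s^2/3 + 29*s/2 - 25/3.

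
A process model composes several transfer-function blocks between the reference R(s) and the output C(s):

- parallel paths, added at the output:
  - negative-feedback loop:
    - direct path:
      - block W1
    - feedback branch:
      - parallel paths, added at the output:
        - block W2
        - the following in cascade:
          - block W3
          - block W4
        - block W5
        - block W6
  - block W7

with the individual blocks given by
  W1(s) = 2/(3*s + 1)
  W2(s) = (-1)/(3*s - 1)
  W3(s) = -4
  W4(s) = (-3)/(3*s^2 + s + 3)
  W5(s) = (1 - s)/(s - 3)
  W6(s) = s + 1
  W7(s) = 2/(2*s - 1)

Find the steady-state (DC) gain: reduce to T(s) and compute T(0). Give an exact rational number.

First reduce the diagram to T(s).

(1) series reduction of W3, W4: 12/(3*s^2 + s + 3)
(2) parallel reduction of W2, (W3*W4), W5, W6: (9*s^5 - 27*s^4 - 13*s^3 + 17*s^2 - 127*s + 51)/(9*s^4 - 27*s^3 + 8*s^2 - 27*s + 9)
(3) feedback reduction of W1, (W2+(W3*W4)+W5+W6): (18*s^4 - 54*s^3 + 16*s^2 - 54*s + 18)/(45*s^5 - 126*s^4 - 29*s^3 - 39*s^2 - 254*s + 111)
(4) sum the parallel branches [W1/(1+W1*(W2+(W3*W4)+W5+W6))], W7: (126*s^5 - 378*s^4 + 28*s^3 - 202*s^2 - 418*s + 204)/(90*s^6 - 297*s^5 + 68*s^4 - 49*s^3 - 469*s^2 + 476*s - 111)
Step 4 gives the overall T(s). Then T(0) = 204/(-111) = -68/37.

Answer: -68/37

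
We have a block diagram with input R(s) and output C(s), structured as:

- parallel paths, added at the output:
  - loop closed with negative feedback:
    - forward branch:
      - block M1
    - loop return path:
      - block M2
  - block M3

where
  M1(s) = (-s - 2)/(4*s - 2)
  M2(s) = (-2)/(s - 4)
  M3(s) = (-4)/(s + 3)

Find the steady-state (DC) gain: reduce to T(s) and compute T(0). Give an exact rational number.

The answer is -2/3.

Reasoning:
[1] feedback reduction of M1, M2, giving (-s^2 + 2*s + 8)/(4*s^2 - 16*s + 12)
[2] add [M1/(1+M1*M2)], M3 (parallel), giving (-s^3 - 17*s^2 + 78*s - 24)/(4*s^3 - 4*s^2 - 36*s + 36)
Evaluating the step-2 result (the overall T(s)) at s = 0 gives T(0) = -24/36 = -2/3.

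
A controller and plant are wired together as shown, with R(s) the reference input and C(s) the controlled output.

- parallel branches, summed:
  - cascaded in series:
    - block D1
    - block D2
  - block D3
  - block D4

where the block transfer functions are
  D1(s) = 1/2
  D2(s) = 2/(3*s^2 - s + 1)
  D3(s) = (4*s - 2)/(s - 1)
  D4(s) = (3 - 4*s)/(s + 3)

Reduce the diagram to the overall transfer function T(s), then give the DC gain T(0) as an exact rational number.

1. reduce the series chain D1, D2 -> 1/(3*s^2 - s + 1)
2. parallel reduction of (D1*D2), D3, D4 -> (51*s^3 - 43*s^2 + 28*s - 12)/(3*s^4 + 5*s^3 - 10*s^2 + 5*s - 3)
Step 2 gives the overall T(s). Then T(0) = -12/(-3) = 4.

Hence the answer: 4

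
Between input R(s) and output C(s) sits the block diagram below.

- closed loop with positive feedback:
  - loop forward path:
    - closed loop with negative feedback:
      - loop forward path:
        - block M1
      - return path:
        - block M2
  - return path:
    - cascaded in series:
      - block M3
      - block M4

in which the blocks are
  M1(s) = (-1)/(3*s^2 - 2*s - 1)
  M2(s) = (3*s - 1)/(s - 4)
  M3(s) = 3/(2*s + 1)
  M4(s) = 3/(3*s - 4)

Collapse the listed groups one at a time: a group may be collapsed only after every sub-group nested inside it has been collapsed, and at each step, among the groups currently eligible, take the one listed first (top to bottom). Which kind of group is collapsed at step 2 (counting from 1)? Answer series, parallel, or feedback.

Step 1 - feedback reduction of M1, M2
Step 2 - cascade M3, M4
Step 3 - close the feedback loop around [M1/(1+M1*M2)], (M3*M4)
At step 2 the group reduced is series.

Hence the answer: series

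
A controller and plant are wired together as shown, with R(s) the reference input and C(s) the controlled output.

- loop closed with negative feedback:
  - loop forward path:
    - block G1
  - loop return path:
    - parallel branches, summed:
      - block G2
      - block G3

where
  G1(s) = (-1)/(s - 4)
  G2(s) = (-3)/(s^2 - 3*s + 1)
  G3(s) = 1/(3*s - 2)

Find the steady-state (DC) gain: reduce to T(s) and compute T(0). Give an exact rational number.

Answer: 2

Working:
Step 1: add G2, G3 (parallel), giving (s^2 - 12*s + 7)/(3*s^3 - 11*s^2 + 9*s - 2)
Step 2: close the feedback loop around G1, (G2+G3), giving (-3*s^3 + 11*s^2 - 9*s + 2)/(3*s^4 - 23*s^3 + 52*s^2 - 26*s + 1)
The step-2 result is T(s). Setting s = 0: T(0) = 2/1 = 2.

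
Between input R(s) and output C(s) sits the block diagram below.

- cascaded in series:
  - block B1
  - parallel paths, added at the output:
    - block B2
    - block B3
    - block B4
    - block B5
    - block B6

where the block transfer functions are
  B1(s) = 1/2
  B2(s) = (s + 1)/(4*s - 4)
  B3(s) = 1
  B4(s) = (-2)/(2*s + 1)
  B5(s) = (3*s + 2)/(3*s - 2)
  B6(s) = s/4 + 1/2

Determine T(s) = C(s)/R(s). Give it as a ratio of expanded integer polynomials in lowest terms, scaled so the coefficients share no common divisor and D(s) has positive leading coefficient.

(1) add B2, B3, B4, B5, B6 (parallel) -> (6*s^4 + 59*s^3 - 58*s^2 + 13*s - 14)/(24*s^3 - 28*s^2 - 4*s + 8)
(2) series reduction of B1, (B2+B3+B4+B5+B6), which is the overall transfer function T(s) = C(s)/R(s) in lowest terms

Final answer: (6*s^4 + 59*s^3 - 58*s^2 + 13*s - 14)/(48*s^3 - 56*s^2 - 8*s + 16)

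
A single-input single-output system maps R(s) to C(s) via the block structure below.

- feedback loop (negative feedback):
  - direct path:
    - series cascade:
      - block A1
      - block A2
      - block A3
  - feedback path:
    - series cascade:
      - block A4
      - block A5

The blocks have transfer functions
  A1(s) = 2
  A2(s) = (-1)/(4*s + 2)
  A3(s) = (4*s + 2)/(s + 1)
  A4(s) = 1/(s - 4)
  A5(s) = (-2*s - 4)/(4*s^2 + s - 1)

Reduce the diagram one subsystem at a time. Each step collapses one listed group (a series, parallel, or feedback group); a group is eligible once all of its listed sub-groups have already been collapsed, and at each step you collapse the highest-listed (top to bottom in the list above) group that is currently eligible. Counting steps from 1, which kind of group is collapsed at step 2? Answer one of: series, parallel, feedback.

Step 1. series reduction of A1, A2, A3
Step 2. series reduction of A4, A5
Step 3. collapse the loop ((A1*A2*A3) forward, (A4*A5) return)
The group at step 2 is a series group.

Therefore the answer is series.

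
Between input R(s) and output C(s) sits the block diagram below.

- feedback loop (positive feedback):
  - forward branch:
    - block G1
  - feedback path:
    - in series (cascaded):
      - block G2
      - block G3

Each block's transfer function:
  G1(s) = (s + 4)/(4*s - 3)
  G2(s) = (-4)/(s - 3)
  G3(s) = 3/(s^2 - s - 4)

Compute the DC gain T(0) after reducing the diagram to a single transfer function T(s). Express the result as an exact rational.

Reducing step by step:

[1] multiply G2, G3 (series) -> (-12)/(s^3 - 4*s^2 - s + 12)
[2] close the feedback loop around G1, (G2*G3) -> (s^4 - 17*s^2 + 8*s + 48)/(4*s^4 - 19*s^3 + 8*s^2 + 63*s + 12)
DC gain: substitute s = 0 into T(s) from step 2: T(0) = 48/12 = 4.

Answer: 4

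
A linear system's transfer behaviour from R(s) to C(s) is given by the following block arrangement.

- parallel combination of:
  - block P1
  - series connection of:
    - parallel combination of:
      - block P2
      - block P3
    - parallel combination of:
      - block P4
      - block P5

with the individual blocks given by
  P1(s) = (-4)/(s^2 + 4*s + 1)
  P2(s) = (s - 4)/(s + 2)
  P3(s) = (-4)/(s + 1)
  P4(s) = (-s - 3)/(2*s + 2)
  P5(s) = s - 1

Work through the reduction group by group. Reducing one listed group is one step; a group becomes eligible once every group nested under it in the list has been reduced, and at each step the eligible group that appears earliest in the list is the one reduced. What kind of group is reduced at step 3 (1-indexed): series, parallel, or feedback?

Answer: series

Working:
1. combine P2, P3 in parallel
2. add P4, P5 (parallel)
3. series reduction of (P2+P3), (P4+P5)
4. add P1, ((P2+P3)*(P4+P5)) (parallel)
So the answer for step 3 is series.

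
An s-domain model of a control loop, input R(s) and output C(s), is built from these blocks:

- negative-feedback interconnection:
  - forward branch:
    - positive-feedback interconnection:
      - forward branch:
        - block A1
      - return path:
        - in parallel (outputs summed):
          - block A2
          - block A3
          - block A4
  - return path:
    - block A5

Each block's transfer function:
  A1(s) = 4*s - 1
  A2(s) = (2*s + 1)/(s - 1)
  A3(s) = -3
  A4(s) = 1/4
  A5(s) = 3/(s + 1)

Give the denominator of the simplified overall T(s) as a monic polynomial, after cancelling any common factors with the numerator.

First reduce the diagram to T(s).

1. parallel reduction of A2, A3, A4; result (15 - 3*s)/(4*s - 4)
2. reduce the feedback loop with forward A1 and return (A2+A3+A4); result (16*s^2 - 20*s + 4)/(12*s^2 - 59*s + 11)
3. close the feedback loop around [A1/(1-A1*(A2+A3+A4))], A5; result (16*s^3 - 4*s^2 - 16*s + 4)/(12*s^3 + s^2 - 108*s + 23)
The result of step 3 is T(s) in lowest terms. Its denominator has leading coefficient 12; dividing the denominator through by 12 makes it monic.

Answer: s^3 + s^2/12 - 9*s + 23/12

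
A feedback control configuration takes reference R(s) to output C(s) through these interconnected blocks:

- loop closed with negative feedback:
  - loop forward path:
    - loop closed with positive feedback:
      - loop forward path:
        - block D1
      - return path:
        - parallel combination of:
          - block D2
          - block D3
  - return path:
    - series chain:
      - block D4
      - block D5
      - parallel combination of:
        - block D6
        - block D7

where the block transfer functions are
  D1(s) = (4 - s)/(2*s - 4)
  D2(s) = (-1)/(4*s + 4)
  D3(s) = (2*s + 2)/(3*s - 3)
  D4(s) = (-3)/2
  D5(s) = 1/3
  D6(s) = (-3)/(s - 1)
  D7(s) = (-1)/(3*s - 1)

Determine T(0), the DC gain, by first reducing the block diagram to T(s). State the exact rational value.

Reducing step by step:

Step 1 - sum the parallel branches D2, D3 gives (8*s^2 + 13*s + 11)/(12*s^2 - 12)
Step 2 - close the feedback loop around D1, (D2+D3) gives (-12*s^3 + 48*s^2 + 12*s - 48)/(32*s^3 - 67*s^2 - 65*s + 4)
Step 3 - sum the parallel branches D6, D7 gives (4 - 10*s)/(3*s^2 - 4*s + 1)
Step 4 - multiply D4, D5, (D6+D7) (series) gives (5*s - 2)/(3*s^2 - 4*s + 1)
Step 5 - collapse the loop ([D1/(1-D1*(D2+D3))] forward, (D4*D5*(D6+D7)) return) gives (-36*s^4 + 156*s^3 - 12*s^2 - 156*s + 48)/(96*s^4 - 293*s^3 + 76*s^2 + 245*s - 100)
Evaluating the step-5 result (the overall T(s)) at s = 0 gives T(0) = 48/(-100) = -12/25.

Answer: -12/25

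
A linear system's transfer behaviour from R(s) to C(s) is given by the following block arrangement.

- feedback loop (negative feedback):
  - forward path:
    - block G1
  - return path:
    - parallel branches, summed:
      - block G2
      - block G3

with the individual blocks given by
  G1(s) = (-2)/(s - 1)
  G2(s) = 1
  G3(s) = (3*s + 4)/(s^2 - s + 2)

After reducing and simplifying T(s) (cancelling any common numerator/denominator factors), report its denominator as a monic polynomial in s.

Answer: s^3 - 4*s^2 - s - 14

Working:
Step 1: sum the parallel branches G2, G3 = (s^2 + 2*s + 6)/(s^2 - s + 2)
Step 2: apply the feedback formula to G1, (G2+G3) = (-2*s^2 + 2*s - 4)/(s^3 - 4*s^2 - s - 14)
The result of step 2 is T(s) in lowest terms. Its denominator already has leading coefficient 1, so it is monic as it stands.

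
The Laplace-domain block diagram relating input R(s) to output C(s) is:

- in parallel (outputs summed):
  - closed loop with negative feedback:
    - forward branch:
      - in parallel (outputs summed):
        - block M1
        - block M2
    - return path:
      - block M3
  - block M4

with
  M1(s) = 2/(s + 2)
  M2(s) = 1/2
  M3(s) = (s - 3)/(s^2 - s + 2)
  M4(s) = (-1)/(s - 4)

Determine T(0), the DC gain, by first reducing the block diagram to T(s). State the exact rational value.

First reduce the diagram to T(s).

Step 1. parallel reduction of M1, M2 -> (s + 6)/(2*s + 4)
Step 2. collapse the loop ((M1+M2) forward, M3 return) -> (s^3 + 5*s^2 - 4*s + 12)/(2*s^3 + 3*s^2 + 3*s - 10)
Step 3. combine [(M1+M2)/(1+(M1+M2)*M3)], M4 in parallel -> (s^4 - s^3 - 27*s^2 + 25*s - 38)/(2*s^4 - 5*s^3 - 9*s^2 - 22*s + 40)
That last expression is T(s); at s = 0 only the constant terms survive, so T(0) = -38/40 = -19/20.

Answer: -19/20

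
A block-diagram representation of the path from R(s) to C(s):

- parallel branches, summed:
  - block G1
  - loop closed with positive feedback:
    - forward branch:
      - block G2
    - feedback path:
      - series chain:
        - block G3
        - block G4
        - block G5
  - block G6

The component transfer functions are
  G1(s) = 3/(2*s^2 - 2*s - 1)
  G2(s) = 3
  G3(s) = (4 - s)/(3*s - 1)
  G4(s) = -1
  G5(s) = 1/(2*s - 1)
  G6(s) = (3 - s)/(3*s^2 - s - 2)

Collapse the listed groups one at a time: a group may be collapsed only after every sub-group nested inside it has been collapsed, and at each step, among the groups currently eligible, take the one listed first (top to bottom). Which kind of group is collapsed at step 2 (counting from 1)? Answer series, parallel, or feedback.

The answer is feedback.

Reasoning:
1. reduce the series chain G3, G4, G5
2. apply the feedback formula to G2, (G3*G4*G5)
3. sum the parallel branches G1, [G2/(1-G2*(G3*G4*G5))], G6
So the answer for step 2 is feedback.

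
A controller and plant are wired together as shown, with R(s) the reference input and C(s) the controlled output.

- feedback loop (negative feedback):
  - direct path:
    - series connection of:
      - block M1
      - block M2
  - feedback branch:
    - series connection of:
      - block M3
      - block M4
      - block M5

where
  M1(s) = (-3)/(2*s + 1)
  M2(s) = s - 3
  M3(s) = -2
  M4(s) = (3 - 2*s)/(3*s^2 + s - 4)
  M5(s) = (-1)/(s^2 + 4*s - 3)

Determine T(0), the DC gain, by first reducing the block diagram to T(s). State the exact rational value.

Answer: 18/11

Working:
Step 1 - combine M1, M2 in series gives (9 - 3*s)/(2*s + 1)
Step 2 - reduce the series chain M3, M4, M5 gives (6 - 4*s)/(3*s^4 + 13*s^3 - 9*s^2 - 19*s + 12)
Step 3 - collapse the loop ((M1*M2) forward, (M3*M4*M5) return) gives (-9*s^5 - 12*s^4 + 144*s^3 - 24*s^2 - 207*s + 108)/(6*s^5 + 29*s^4 - 5*s^3 - 35*s^2 - 49*s + 66)
DC gain: substitute s = 0 into T(s) from step 3: T(0) = 108/66 = 18/11.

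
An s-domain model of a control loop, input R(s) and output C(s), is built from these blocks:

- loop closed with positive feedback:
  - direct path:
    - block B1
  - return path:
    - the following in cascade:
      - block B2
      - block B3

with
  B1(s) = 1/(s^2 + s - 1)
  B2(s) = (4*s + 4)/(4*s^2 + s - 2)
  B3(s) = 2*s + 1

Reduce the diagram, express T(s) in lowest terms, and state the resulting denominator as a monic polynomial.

The answer is s^4 + 5*s^3/4 - 13*s^2/4 - 15*s/4 - 1/2.

Reasoning:
(1) reduce the series chain B2, B3, giving (8*s^2 + 12*s + 4)/(4*s^2 + s - 2)
(2) apply the feedback formula to B1, (B2*B3), giving (4*s^2 + s - 2)/(4*s^4 + 5*s^3 - 13*s^2 - 15*s - 2)
That last expression is T(s), already simplified. Scaling its denominator by 1/4 (the reciprocal of the leading coefficient) yields the monic denominator.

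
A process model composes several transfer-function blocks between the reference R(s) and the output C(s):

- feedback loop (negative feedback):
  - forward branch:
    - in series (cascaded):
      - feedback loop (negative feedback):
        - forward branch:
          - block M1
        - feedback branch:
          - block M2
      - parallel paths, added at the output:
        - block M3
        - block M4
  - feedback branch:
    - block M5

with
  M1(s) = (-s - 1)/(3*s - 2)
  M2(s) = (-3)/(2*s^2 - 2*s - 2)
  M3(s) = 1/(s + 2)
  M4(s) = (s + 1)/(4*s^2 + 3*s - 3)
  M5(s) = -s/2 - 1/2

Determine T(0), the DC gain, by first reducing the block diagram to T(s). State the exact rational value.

Reducing step by step:

1. feedback reduction of M1, M2; result (-2*s^3 + 4*s + 2)/(6*s^3 - 10*s^2 + s + 7)
2. parallel reduction of M3, M4; result (5*s^2 + 6*s - 1)/(4*s^3 + 11*s^2 + 3*s - 6)
3. series reduction of [M1/(1+M1*M2)], (M3+M4); result (-10*s^5 - 12*s^4 + 22*s^3 + 34*s^2 + 8*s - 2)/(24*s^6 + 26*s^5 - 88*s^4 - 27*s^3 + 140*s^2 + 15*s - 42)
4. close the feedback loop around ([M1/(1+M1*M2)]*(M3+M4)), M5; result (-10*s^5 - 12*s^4 + 22*s^3 + 34*s^2 + 8*s - 2)/(29*s^6 + 37*s^5 - 93*s^4 - 55*s^3 + 119*s^2 + 12*s - 41)
Evaluating the step-4 result (the overall T(s)) at s = 0 gives T(0) = -2/(-41) = 2/41.

Answer: 2/41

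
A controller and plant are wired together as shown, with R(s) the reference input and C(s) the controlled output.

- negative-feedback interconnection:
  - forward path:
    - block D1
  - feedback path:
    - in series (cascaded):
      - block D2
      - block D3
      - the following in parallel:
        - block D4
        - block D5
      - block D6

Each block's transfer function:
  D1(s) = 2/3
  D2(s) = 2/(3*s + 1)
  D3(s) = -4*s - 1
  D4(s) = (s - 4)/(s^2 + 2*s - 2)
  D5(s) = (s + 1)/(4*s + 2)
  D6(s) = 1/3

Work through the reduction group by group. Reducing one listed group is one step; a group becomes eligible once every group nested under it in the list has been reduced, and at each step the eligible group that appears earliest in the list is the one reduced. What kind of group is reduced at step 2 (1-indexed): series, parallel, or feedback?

[1] combine D4, D5 in parallel
[2] cascade D2, D3, (D4+D5), D6
[3] close the feedback loop around D1, (D2*D3*(D4+D5)*D6)
Step 2: series.

Final answer: series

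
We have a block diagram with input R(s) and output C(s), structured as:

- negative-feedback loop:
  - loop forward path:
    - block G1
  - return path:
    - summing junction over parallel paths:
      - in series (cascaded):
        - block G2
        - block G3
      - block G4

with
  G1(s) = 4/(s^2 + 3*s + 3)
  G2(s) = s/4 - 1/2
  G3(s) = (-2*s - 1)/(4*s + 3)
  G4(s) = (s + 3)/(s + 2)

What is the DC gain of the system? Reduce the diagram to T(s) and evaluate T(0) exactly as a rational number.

Answer: 12/29

Working:
Step 1: combine G2, G3 in series; result (-2*s^2 + 3*s + 2)/(16*s + 12)
Step 2: sum the parallel branches (G2*G3), G4; result (-2*s^3 + 15*s^2 + 68*s + 40)/(16*s^2 + 44*s + 24)
Step 3: feedback reduction of G1, ((G2*G3)+G4); result (16*s^2 + 44*s + 24)/(4*s^4 + 21*s^3 + 66*s^2 + 119*s + 58)
That last expression is T(s); at s = 0 only the constant terms survive, so T(0) = 24/58 = 12/29.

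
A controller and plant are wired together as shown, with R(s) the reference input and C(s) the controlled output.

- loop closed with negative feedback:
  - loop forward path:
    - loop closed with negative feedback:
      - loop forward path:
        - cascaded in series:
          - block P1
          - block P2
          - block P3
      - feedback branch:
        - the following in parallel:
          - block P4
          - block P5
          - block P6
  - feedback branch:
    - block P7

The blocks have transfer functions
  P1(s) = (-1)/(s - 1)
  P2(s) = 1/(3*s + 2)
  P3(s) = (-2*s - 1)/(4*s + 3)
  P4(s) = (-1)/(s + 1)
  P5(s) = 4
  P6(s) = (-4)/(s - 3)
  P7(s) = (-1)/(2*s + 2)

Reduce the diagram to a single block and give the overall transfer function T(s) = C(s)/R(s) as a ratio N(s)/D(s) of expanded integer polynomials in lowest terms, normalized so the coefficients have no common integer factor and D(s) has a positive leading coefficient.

Reducing step by step:

[1] cascade P1, P2, P3; result (2*s + 1)/(12*s^3 + 5*s^2 - 11*s - 6)
[2] add P4, P5, P6 (parallel); result (4*s^2 - 13*s - 13)/(s^2 - 2*s - 3)
[3] close the feedback loop around (P1*P2*P3), (P4+P5+P6); result (2*s^3 - 3*s^2 - 8*s - 3)/(12*s^5 - 19*s^4 - 49*s^3 - 21*s^2 + 6*s + 5)
[4] close the feedback loop around [(P1*P2*P3)/(1+(P1*P2*P3)*(P4+P5+P6))], P7 - this is the overall T(s), already in the required normalized form

Answer: (4*s^3 - 6*s^2 - 16*s - 6)/(24*s^5 - 38*s^4 - 98*s^3 - 44*s^2 + 17*s + 13)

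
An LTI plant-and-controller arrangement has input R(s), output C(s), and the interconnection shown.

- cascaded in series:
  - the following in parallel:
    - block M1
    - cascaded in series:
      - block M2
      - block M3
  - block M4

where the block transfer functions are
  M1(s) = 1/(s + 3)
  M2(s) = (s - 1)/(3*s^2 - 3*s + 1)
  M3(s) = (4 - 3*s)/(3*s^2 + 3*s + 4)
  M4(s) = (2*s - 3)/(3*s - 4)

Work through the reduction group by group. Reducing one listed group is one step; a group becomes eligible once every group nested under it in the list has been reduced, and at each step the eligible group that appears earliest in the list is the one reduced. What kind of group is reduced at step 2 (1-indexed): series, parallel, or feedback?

Reducing step by step:

[1] combine M2, M3 in series
[2] combine M1, (M2*M3) in parallel
[3] combine (M1+(M2*M3)), M4 in series
Step 2: parallel.

Answer: parallel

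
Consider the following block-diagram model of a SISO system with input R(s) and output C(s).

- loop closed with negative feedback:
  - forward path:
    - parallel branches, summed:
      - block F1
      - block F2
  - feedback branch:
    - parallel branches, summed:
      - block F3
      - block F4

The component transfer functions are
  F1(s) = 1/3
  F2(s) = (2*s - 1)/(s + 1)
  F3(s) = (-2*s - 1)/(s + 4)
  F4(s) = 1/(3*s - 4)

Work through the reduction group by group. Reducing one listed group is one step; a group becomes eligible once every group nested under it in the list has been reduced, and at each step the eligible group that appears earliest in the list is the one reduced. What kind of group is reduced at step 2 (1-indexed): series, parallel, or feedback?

Reducing step by step:

(1) sum the parallel branches F1, F2
(2) sum the parallel branches F3, F4
(3) close the feedback loop around (F1+F2), (F3+F4)
Step 2 collapses a parallel group.

Answer: parallel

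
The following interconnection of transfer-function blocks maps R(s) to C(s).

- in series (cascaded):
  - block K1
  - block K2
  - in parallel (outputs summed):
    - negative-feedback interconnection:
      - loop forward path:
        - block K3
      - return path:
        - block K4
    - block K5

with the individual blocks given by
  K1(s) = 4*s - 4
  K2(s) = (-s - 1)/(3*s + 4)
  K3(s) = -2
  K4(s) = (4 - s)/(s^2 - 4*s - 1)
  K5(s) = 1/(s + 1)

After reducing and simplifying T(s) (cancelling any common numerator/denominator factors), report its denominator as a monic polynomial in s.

Answer: s^3 - 2*s^2/3 - 35*s/3 - 12

Working:
1. reduce the feedback loop with forward K3 and return K4; result (-2*s^2 + 8*s + 2)/(s^2 - 2*s - 9)
2. reduce the parallel group [K3/(1+K3*K4)], K5; result (-2*s^3 + 7*s^2 + 8*s - 7)/(s^3 - s^2 - 11*s - 9)
3. multiply K1, K2, ([K3/(1+K3*K4)]+K5) (series); result (8*s^4 - 36*s^3 - 4*s^2 + 60*s - 28)/(3*s^3 - 2*s^2 - 35*s - 36)
That last expression is T(s), already simplified. Scaling its denominator by 1/3 (the reciprocal of the leading coefficient) yields the monic denominator.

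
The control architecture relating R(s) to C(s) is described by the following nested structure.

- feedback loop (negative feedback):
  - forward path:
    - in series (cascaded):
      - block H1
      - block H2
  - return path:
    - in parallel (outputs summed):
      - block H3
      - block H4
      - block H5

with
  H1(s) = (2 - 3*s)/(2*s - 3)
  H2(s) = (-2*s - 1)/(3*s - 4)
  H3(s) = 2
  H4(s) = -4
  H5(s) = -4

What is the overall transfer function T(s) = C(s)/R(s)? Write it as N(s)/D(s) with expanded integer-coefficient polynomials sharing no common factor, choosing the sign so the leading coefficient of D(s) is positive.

Step 1. multiply H1, H2 (series): (6*s^2 - s - 2)/(6*s^2 - 17*s + 12)
Step 2. add H3, H4, H5 (parallel): -6
Step 3. close the feedback loop around (H1*H2), (H3+H4+H5), which is the overall transfer function T(s) = C(s)/R(s) in lowest terms

Answer: (-6*s^2 + s + 2)/(30*s^2 + 11*s - 24)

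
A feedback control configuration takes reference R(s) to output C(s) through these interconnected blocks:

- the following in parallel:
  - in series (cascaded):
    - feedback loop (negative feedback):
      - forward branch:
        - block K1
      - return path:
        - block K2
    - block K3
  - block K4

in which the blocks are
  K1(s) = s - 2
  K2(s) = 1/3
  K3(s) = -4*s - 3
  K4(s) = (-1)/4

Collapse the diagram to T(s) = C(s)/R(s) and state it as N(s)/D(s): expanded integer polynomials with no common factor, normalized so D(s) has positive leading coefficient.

First reduce the diagram to T(s).

(1) reduce the feedback loop with forward K1 and return K2 -> (3*s - 6)/(s + 1)
(2) reduce the series chain [K1/(1+K1*K2)], K3 -> (-12*s^2 + 15*s + 18)/(s + 1)
(3) sum the parallel branches ([K1/(1+K1*K2)]*K3), K4 - this is the overall T(s), already in the required normalized form

Answer: (-48*s^2 + 59*s + 71)/(4*s + 4)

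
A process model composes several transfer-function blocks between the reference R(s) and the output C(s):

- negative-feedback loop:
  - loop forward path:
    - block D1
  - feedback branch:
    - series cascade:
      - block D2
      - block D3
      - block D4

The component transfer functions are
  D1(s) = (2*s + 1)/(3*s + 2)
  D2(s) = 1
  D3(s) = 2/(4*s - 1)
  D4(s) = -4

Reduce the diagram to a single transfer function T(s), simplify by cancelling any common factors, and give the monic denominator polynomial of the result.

Answer: s^2 - 11*s/12 - 5/6

Working:
Step 1 - cascade D2, D3, D4 -> (-8)/(4*s - 1)
Step 2 - apply the feedback formula to D1, (D2*D3*D4) -> (8*s^2 + 2*s - 1)/(12*s^2 - 11*s - 10)
The result of step 2 is T(s) in lowest terms. Its denominator has leading coefficient 12; dividing the denominator through by 12 makes it monic.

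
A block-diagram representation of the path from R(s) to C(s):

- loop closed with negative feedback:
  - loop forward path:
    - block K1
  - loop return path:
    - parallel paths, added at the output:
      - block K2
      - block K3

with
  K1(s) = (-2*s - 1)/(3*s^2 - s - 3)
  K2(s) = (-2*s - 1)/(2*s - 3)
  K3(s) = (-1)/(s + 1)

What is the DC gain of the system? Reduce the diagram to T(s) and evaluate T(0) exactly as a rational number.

Step 1: parallel reduction of K2, K3 gives (-2*s^2 - 5*s + 2)/(2*s^2 - s - 3)
Step 2: collapse the loop (K1 forward, (K2+K3) return) gives (-4*s^3 + 7*s + 3)/(6*s^4 - s^3 - 2*s^2 + 7*s + 7)
Step 2 gives the overall T(s). Then T(0) = 3/7.

Final answer: 3/7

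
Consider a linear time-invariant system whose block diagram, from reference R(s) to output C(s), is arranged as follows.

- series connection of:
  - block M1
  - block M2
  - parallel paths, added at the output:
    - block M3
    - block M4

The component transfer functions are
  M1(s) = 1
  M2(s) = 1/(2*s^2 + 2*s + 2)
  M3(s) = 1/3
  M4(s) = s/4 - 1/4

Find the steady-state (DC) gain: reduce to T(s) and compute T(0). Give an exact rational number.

1. combine M3, M4 in parallel gives s/4 + 1/12
2. reduce the series chain M1, M2, (M3+M4) gives (3*s + 1)/(24*s^2 + 24*s + 24)
Step 2 gives the overall T(s). Then T(0) = 1/24.

Final answer: 1/24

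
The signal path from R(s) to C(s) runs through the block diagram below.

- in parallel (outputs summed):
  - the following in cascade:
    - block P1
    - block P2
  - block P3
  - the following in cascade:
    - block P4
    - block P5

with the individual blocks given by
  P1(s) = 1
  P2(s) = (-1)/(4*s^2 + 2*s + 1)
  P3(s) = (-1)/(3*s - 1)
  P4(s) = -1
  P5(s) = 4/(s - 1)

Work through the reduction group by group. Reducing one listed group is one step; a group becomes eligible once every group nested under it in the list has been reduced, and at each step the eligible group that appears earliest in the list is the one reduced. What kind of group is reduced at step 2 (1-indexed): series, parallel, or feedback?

Step 1. reduce the series chain P1, P2
Step 2. multiply P4, P5 (series)
Step 3. reduce the parallel group (P1*P2), P3, (P4*P5)
The group at step 2 is a series group.

Therefore the answer is series.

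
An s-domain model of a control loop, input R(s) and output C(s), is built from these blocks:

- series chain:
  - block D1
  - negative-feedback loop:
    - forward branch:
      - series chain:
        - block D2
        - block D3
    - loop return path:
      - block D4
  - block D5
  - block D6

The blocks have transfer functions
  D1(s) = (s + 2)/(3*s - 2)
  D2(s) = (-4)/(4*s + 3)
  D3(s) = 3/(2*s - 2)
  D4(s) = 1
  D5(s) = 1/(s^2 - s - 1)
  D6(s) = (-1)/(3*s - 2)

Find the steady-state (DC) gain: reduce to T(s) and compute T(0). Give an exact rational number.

Step 1: combine D2, D3 in series gives (-6)/(4*s^2 - s - 3)
Step 2: feedback reduction of (D2*D3), D4 gives (-6)/(4*s^2 - s - 9)
Step 3: cascade D1, [(D2*D3)/(1+(D2*D3)*D4)], D5, D6 gives (6*s + 12)/(36*s^6 - 93*s^5 - 32*s^4 + 214*s^3 - 87*s^2 - 68*s + 36)
The step-3 result is T(s). Setting s = 0: T(0) = 12/36 = 1/3.

Therefore the answer is 1/3.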